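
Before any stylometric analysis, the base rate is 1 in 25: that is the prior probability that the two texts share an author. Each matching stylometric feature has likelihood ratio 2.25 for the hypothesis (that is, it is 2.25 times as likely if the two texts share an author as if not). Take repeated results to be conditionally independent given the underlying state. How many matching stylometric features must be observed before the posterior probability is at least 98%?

9

Prior odds = 0.04/0.96 = 1/24.
Likelihood ratio per matching stylometric feature = 2.25.
Target posterior odds = 0.98/0.02 = 49.
Need (1/24) × 2.25ⁿ ≥ 49, i.e. 2.25ⁿ ≥ 1176.
2.25⁸ = 43046721/65536 falls short of 1176 but 2.25⁹ = 387420489/262144 reaches it, so n = 9.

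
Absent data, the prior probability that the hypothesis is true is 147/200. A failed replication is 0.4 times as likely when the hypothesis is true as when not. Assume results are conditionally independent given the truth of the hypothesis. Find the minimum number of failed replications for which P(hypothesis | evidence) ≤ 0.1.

4

Prior odds = 0.735/0.265 = 147/53.
Likelihood ratio per failed replication = 0.4.
Target odds: 0.1 ÷ 0.9 = 1/9.
Require 0.4ⁿ ≤ 1/9 ÷ (147/53) = 53/1323.
0.4³ = 0.064 is still above 53/1323 but 0.4⁴ = 0.0256 is at or below it, so n = 4.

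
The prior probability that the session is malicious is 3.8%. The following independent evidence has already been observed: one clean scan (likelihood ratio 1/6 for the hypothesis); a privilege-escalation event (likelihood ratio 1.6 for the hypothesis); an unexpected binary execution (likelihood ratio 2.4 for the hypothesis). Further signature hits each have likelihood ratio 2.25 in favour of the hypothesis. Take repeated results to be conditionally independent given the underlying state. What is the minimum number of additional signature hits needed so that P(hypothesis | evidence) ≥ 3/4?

6

Prior odds = 0.038/0.962 = 19/481.
Combined Bayes factor of the evidence already in hand = (1/6) × 1.6 × 2.4 = 0.64.
Odds after that evidence = (19/481) × 0.64 = 304/12025.
Target odds = 0.75/0.25 = 3.
Need 2.25ⁿ ≥ 3 ÷ (304/12025) = 36075/304.
2.25⁵ = 59049/1024 falls short of 36075/304 but 2.25⁶ = 531441/4096 reaches it, so n = 6.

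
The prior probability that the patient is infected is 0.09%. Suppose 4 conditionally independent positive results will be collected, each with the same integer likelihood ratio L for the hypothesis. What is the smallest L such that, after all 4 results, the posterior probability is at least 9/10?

10

Prior odds = 0.0009/0.9991 = 9/9991.
Target odds = 0.9/0.1 = 9.
Need L⁴ ≥ 9 ÷ (9/9991) = 9991.
9⁴ = 6561 < 9991 ≤ 10000 = 10⁴, so L = 10.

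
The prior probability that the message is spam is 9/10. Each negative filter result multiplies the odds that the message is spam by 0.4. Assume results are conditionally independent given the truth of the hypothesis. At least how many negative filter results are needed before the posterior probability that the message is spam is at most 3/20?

5

Prior odds = 0.9/0.1 = 9.
Likelihood ratio per negative filter result = 0.4.
Target odds: 0.15 ÷ 0.85 = 3/17.
Require 0.4ⁿ ≤ 3/17 ÷ 9 = 1/51.
0.4⁴ = 0.0256 is still above 1/51 but 0.4⁵ = 0.01024 is at or below it, so n = 5.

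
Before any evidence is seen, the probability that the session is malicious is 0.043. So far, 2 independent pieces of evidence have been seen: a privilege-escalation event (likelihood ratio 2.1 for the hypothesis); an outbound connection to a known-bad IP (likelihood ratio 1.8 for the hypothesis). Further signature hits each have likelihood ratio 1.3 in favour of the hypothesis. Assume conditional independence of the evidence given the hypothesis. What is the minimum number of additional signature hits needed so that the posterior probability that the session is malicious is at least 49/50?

22

Prior odds = 0.043/0.957 = 43/957.
Combined Bayes factor of the evidence already in hand = 2.1 × 1.8 = 3.78.
Odds after that evidence = (43/957) × 3.78 = 2709/15950.
Target odds = 0.98/0.02 = 49.
Need 1.3ⁿ ≥ 49 ÷ (2709/15950) = 111650/387.
1.3²¹ ≈247.065 falls short of 111650/387 but 1.3²² ≈321.184 reaches it, so n = 22.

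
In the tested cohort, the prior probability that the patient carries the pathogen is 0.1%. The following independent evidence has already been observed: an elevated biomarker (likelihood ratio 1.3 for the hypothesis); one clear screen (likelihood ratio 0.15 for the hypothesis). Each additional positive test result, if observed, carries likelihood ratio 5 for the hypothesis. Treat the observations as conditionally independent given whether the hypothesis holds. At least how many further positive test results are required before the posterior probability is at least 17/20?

7

Prior odds = 0.001/0.999 = 1/999.
Combined Bayes factor of the evidence already in hand = 1.3 × 0.15 = 0.195.
Odds after that evidence = (1/999) × 0.195 = 13/66600.
Target odds = 0.85/0.15 = 17/3.
Need 5ⁿ ≥ 17/3 ÷ (13/66600) = 377400/13.
5⁶ = 15625 falls short of 377400/13 but 5⁷ = 78125 reaches it, so n = 7.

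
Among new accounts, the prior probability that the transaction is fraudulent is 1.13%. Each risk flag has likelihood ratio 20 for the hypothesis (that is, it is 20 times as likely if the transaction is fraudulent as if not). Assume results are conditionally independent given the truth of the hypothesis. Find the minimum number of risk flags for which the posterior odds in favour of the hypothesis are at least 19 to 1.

Prior odds: 0.0113 ÷ 0.9887 = 113/9887.
Likelihood ratio per risk flag = 20.
Target odds = 19.
Need (113/9887) × 20ⁿ ≥ 19, i.e. 20ⁿ ≥ 187853/113.
20² = 400 falls short of 187853/113 but 20³ = 8000 reaches it, so n = 3.

3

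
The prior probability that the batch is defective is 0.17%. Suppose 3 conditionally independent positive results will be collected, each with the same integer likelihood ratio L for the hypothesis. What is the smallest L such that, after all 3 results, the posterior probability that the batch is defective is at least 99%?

Prior odds = 0.0017/0.9983 = 17/9983.
Target odds = 0.99/0.01 = 99.
Need L³ ≥ 99 ÷ (17/9983) = 988317/17.
38³ = 54872 < 988317/17 ≤ 59319 = 39³, so L = 39.

39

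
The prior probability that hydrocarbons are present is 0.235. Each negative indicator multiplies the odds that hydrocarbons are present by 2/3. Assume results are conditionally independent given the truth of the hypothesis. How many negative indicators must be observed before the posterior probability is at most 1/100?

9

Prior odds = 0.235/0.765 = 47/153.
Likelihood ratio per negative indicator = 2/3.
Target odds: 0.01 ÷ 0.99 = 1/99.
Need (47/153) × (2/3)ⁿ ≤ 1/99, i.e. (2/3)ⁿ ≤ 17/517.
(2/3)⁸ = 256/6561 is still above 17/517 but (2/3)⁹ = 512/19683 is at or below it, so n = 9.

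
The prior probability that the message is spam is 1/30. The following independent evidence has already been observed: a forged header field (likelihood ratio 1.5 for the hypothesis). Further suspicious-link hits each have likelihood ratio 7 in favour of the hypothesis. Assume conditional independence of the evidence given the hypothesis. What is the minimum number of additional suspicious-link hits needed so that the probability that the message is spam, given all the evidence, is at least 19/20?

Prior odds = (1/30)/(29/30) = 1/29.
Bayes factor of the evidence already in hand = 1.5.
Odds after that evidence = (1/29) × 1.5 = 3/58.
Target odds = 0.95/0.05 = 19.
Need 7ⁿ ≥ 19 ÷ (3/58) = 1102/3.
7³ = 343 falls short of 1102/3 but 7⁴ = 2401 reaches it, so n = 4.

4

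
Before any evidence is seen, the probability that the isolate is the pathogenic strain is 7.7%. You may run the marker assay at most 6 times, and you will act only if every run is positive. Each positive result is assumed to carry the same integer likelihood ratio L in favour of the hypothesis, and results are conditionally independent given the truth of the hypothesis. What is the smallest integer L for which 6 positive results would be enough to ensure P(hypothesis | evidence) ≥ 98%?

Prior odds = 0.077/0.923 = 77/923.
Target odds = 0.98/0.02 = 49.
Need L⁶ ≥ 49 ÷ (77/923) = 6461/11.
2⁶ = 64 < 6461/11 ≤ 729 = 3⁶, so L = 3.

3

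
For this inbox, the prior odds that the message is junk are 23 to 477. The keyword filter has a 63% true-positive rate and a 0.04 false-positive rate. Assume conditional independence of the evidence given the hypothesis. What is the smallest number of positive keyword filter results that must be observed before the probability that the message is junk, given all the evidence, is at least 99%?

Prior odds = 23/477.
Likelihood ratio of a positive result = 0.63/0.04 = 15.75.
Target posterior odds = 0.99/0.01 = 99.
Need (23/477) × 15.75ⁿ ≥ 99, i.e. 15.75ⁿ ≥ 47223/23.
15.75² = 248.0625 falls short of 47223/23 but 15.75³ = 3906.984375 reaches it, so n = 3.

3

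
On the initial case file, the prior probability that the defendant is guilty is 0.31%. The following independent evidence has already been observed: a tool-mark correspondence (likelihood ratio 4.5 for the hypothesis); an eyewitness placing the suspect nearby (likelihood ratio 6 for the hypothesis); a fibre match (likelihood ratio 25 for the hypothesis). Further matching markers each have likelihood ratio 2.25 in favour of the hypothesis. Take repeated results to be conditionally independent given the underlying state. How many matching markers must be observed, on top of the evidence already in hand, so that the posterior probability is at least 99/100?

Prior odds = 0.0031/0.9969 = 31/9969.
Combined Bayes factor of the evidence already in hand = 4.5 × 6 × 25 = 675.
Odds after that evidence = (31/9969) × 675 = 6975/3323.
Target odds = 0.99/0.01 = 99.
Need 2.25ⁿ ≥ 99 ÷ (6975/3323) = 36553/775.
2.25⁴ = 25.62890625 falls short of 36553/775 but 2.25⁵ = 59049/1024 reaches it, so n = 5.

5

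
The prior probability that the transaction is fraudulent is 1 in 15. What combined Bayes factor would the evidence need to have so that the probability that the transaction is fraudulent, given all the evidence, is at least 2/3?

Prior odds = (1/15)/(14/15) = 1/14.
Target odds = (2/3)/(1/3) = 2.
Required Bayes factor = 2 ÷ (1/14) = 28.

28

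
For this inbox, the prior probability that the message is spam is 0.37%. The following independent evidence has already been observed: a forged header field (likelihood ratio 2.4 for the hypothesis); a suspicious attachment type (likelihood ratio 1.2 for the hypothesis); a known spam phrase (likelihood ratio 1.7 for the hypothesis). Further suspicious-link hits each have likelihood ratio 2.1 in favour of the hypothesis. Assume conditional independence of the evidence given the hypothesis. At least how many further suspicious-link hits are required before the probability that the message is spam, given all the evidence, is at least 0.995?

13

Prior odds = 0.0037/0.9963 = 37/9963.
Combined Bayes factor of the evidence already in hand = 2.4 × 1.2 × 1.7 = 4.896.
Odds after that evidence = (37/9963) × 4.896 = 2516/138375.
Target odds = 0.995/0.005 = 199.
Need 2.1ⁿ ≥ 199 ÷ (2516/138375) = 27536625/2516.
2.1¹² ≈7355.83 falls short of 27536625/2516 but 2.1¹³ ≈15447.2 reaches it, so n = 13.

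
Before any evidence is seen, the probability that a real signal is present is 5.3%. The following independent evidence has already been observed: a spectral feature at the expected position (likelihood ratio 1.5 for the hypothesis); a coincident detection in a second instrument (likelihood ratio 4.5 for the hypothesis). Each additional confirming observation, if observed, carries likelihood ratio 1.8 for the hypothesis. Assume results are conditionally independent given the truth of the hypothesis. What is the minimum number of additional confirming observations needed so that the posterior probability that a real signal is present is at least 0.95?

7

Prior odds = 0.053/0.947 = 53/947.
Combined Bayes factor of the evidence already in hand = 1.5 × 4.5 = 6.75.
Odds after that evidence = (53/947) × 6.75 = 1431/3788.
Target odds = 0.95/0.05 = 19.
Need 1.8ⁿ ≥ 19 ÷ (1431/3788) = 71972/1431.
1.8⁶ = 531441/15625 falls short of 71972/1431 but 1.8⁷ = 4782969/78125 reaches it, so n = 7.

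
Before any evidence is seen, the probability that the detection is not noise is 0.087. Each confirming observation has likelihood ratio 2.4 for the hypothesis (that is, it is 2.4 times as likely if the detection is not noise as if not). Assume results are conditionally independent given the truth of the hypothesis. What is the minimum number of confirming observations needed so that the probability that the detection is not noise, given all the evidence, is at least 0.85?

Prior odds: 0.087 ÷ 0.913 = 87/913.
Likelihood ratio per confirming observation = 2.4.
Target posterior odds = 0.85/0.15 = 17/3.
Require 2.4ⁿ ≥ 17/3 ÷ (87/913) = 15521/261.
2.4⁴ = 33.1776 falls short of 15521/261 but 2.4⁵ = 79.62624 reaches it, so n = 5.

5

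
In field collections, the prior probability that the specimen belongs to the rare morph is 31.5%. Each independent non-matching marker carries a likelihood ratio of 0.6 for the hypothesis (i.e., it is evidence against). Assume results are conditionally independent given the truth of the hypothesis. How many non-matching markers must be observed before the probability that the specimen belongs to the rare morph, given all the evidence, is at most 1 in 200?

Prior odds: 0.315 ÷ 0.685 = 63/137.
Likelihood ratio per non-matching marker = 0.6.
Target odds: 0.005 ÷ 0.995 = 1/199.
Require 0.6ⁿ ≤ 1/199 ÷ (63/137) = 137/12537.
0.6⁸ = 6561/390625 is still above 137/12537 but 0.6⁹ = 19683/1953125 is at or below it, so n = 9.

9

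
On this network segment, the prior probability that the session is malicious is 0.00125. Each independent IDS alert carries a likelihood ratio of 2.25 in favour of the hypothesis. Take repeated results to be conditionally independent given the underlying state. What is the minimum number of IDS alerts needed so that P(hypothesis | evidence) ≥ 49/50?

14

Prior odds = 0.00125/0.99875 = 1/799.
Likelihood ratio per IDS alert = 2.25.
Target odds: 0.98 ÷ 0.02 = 49.
Require 2.25ⁿ ≥ 49 ÷ (1/799) = 39151.
2.25¹³ ≈37876.8 falls short of 39151 but 2.25¹⁴ ≈85222.7 reaches it, so n = 14.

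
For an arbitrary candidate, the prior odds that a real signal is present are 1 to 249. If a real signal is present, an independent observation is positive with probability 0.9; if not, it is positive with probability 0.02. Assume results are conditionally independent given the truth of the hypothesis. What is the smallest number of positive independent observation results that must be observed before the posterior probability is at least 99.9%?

Prior odds = 1/249.
Likelihood ratio of a positive = 0.9/0.02 = 45.
Target posterior odds = 0.999/0.001 = 999.
Require 45ⁿ ≥ 999 ÷ (1/249) = 248751.
45³ = 91125 falls short of 248751 but 45⁴ = 4100625 reaches it, so n = 4.

4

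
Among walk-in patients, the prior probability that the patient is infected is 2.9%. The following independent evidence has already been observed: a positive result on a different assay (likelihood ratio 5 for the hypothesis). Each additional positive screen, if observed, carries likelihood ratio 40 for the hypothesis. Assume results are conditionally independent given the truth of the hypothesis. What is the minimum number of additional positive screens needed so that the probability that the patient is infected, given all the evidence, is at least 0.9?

2

Prior odds = 0.029/0.971 = 29/971.
Bayes factor of the evidence already in hand = 5.
Odds after that evidence = (29/971) × 5 = 145/971.
Target odds = 0.9/0.1 = 9.
Need 40ⁿ ≥ 9 ÷ (145/971) = 8739/145.
40¹ = 40 falls short of 8739/145 but 40² = 1600 reaches it, so n = 2.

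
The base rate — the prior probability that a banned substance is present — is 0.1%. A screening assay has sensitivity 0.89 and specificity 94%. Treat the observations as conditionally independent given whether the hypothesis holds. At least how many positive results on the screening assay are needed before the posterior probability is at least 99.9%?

6

Prior odds: 0.001 ÷ 0.999 = 1/999.
False-positive rate = 1 − 0.94 = 0.06; likelihood ratio of a positive = 0.89/0.06 = 89/6.
Target posterior odds = 0.999/0.001 = 999.
Need (1/999) × (89/6)ⁿ ≥ 999, i.e. (89/6)ⁿ ≥ 998001.
(89/6)⁵ ≈718115 falls short of 998001 but (89/6)⁶ ≈1.0652e+07 reaches it, so n = 6.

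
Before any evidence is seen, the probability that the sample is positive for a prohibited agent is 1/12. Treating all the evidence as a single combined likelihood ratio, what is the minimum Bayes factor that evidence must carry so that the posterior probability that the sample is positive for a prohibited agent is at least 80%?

Prior odds = (1/12)/(11/12) = 1/11.
Target odds = 0.8/0.2 = 4.
Required Bayes factor = 4 ÷ (1/11) = 44.

44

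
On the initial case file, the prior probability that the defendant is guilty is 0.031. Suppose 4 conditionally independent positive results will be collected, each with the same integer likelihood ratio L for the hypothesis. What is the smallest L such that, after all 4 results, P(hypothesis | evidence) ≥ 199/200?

Prior odds = 0.031/0.969 = 31/969.
Target odds = 0.995/0.005 = 199.
Need L⁴ ≥ 199 ÷ (31/969) = 192831/31.
8⁴ = 4096 < 192831/31 ≤ 6561 = 9⁴, so L = 9.

9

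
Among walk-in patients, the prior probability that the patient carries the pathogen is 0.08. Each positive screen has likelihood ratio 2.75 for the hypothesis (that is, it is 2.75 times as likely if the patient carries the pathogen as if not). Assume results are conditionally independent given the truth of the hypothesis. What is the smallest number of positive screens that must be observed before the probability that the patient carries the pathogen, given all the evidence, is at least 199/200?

8

Prior odds = 0.08/0.92 = 2/23.
Likelihood ratio per positive screen = 2.75.
Target odds: 0.995 ÷ 0.005 = 199.
Require 2.75ⁿ ≥ 199 ÷ (2/23) = 2288.5.
2.75⁷ = 19487171/16384 falls short of 2288.5 but 2.75⁸ = 214358881/65536 reaches it, so n = 8.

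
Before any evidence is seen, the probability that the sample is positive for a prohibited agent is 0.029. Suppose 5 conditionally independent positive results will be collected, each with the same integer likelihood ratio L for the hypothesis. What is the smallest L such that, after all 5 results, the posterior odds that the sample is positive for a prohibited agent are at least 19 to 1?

4

Prior odds = 0.029/0.971 = 29/971.
Target odds = 19.
Need L⁵ ≥ 19 ÷ (29/971) = 18449/29.
3⁵ = 243 < 18449/29 ≤ 1024 = 4⁵, so L = 4.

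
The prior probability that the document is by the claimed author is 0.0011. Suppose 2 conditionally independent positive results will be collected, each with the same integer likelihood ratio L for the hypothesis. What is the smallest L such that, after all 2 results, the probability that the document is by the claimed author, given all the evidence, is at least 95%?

132

Prior odds = 0.0011/0.9989 = 11/9989.
Target odds = 0.95/0.05 = 19.
Need L² ≥ 19 ÷ (11/9989) = 189791/11.
131² = 17161 < 189791/11 ≤ 17424 = 132², so L = 132.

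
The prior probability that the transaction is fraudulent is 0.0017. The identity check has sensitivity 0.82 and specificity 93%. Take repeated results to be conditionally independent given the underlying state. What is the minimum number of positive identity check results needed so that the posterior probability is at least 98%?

Prior odds = 0.0017/0.9983 = 17/9983.
False-positive rate = 1 − 0.93 = 0.07; likelihood ratio of a positive = 0.82/0.07 = 82/7.
Target odds: 0.98 ÷ 0.02 = 49.
Need (17/9983) × (82/7)ⁿ ≥ 49, i.e. (82/7)ⁿ ≥ 489167/17.
(82/7)⁴ = 45212176/2401 falls short of 489167/17 but (82/7)⁵ ≈220587 reaches it, so n = 5.

5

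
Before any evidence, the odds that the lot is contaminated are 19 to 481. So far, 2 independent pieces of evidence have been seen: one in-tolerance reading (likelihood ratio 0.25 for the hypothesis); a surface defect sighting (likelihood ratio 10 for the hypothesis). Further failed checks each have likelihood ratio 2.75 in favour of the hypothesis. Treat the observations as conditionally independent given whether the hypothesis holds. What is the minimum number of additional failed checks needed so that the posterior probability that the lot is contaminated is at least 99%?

7

Prior odds = 19/481.
Combined Bayes factor of the evidence already in hand = 0.25 × 10 = 2.5.
Odds after that evidence = (19/481) × 2.5 = 95/962.
Target odds = 0.99/0.01 = 99.
Need 2.75ⁿ ≥ 99 ÷ (95/962) = 95238/95.
2.75⁶ = 1771561/4096 falls short of 95238/95 but 2.75⁷ = 19487171/16384 reaches it, so n = 7.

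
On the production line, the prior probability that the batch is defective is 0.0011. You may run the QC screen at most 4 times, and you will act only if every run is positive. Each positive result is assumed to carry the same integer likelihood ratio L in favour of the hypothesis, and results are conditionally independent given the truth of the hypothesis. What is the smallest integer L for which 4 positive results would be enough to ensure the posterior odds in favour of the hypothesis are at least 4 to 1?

Prior odds = 0.0011/0.9989 = 11/9989.
Target odds = 4.
Need L⁴ ≥ 4 ÷ (11/9989) = 39956/11.
7⁴ = 2401 < 39956/11 ≤ 4096 = 8⁴, so L = 8.

8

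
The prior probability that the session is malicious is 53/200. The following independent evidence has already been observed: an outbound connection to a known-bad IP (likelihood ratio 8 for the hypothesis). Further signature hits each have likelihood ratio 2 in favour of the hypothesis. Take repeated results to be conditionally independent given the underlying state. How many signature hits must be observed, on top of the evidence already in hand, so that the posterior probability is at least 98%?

Prior odds = 0.265/0.735 = 53/147.
Bayes factor of the evidence already in hand = 8.
Odds after that evidence = (53/147) × 8 = 424/147.
Target odds = 0.98/0.02 = 49.
Need 2ⁿ ≥ 49 ÷ (424/147) = 7203/424.
2⁴ = 16 falls short of 7203/424 but 2⁵ = 32 reaches it, so n = 5.

5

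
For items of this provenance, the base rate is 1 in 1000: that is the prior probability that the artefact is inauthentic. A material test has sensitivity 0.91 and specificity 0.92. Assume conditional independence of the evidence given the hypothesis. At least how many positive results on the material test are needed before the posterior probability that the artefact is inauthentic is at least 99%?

5

Prior odds = 0.001/0.999 = 1/999.
False-positive rate = 1 − 0.92 = 0.08; likelihood ratio of a positive = 0.91/0.08 = 11.375.
Target posterior odds = 0.99/0.01 = 99.
Require 11.375ⁿ ≥ 99 ÷ (1/999) = 98901.
11.375⁴ = 68574961/4096 falls short of 98901 but 11.375⁵ ≈190439 reaches it, so n = 5.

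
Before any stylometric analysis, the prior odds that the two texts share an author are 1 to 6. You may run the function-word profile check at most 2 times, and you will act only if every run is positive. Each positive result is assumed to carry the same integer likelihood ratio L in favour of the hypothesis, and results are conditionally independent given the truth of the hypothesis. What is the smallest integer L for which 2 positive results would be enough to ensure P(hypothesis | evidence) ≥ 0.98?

Prior odds = 1/6.
Target odds = 0.98/0.02 = 49.
Need L² ≥ 49 ÷ (1/6) = 294.
17² = 289 < 294 ≤ 324 = 18², so L = 18.

18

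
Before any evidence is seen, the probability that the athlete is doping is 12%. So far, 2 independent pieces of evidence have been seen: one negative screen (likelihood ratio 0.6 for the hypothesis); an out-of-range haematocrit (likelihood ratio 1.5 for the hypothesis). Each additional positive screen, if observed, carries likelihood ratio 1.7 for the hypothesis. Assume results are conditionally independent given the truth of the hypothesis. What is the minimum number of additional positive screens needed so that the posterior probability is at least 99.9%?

17

Prior odds = 0.12/0.88 = 3/22.
Combined Bayes factor of the evidence already in hand = 0.6 × 1.5 = 0.9.
Odds after that evidence = (3/22) × 0.9 = 27/220.
Target odds = 0.999/0.001 = 999.
Need 1.7ⁿ ≥ 999 ÷ (27/220) = 8140.
1.7¹⁶ ≈4866.12 falls short of 8140 but 1.7¹⁷ ≈8272.4 reaches it, so n = 17.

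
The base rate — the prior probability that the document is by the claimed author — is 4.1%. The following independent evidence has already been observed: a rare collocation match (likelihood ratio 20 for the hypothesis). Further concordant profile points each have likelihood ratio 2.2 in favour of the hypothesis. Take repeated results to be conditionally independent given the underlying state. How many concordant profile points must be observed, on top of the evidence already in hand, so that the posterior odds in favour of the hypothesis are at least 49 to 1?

Prior odds = 0.041/0.959 = 41/959.
Bayes factor of the evidence already in hand = 20.
Odds after that evidence = (41/959) × 20 = 820/959.
Target odds = 49.
Need 2.2ⁿ ≥ 49 ÷ (820/959) = 46991/820.
2.2⁵ = 51.53632 falls short of 46991/820 but 2.2⁶ = 1771561/15625 reaches it, so n = 6.

6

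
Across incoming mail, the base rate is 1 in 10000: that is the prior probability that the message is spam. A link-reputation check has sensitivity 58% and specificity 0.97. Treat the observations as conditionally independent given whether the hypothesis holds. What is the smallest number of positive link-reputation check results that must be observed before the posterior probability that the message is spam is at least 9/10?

Prior odds: 0.0001 ÷ 0.9999 = 1/9999.
False-positive rate = 1 − 0.97 = 0.03; likelihood ratio of a positive = 0.58/0.03 = 58/3.
Target odds: 0.9 ÷ 0.1 = 9.
Need (1/9999) × (58/3)ⁿ ≥ 9, i.e. (58/3)ⁿ ≥ 89991.
(58/3)³ = 195112/27 falls short of 89991 but (58/3)⁴ = 11316496/81 reaches it, so n = 4.

4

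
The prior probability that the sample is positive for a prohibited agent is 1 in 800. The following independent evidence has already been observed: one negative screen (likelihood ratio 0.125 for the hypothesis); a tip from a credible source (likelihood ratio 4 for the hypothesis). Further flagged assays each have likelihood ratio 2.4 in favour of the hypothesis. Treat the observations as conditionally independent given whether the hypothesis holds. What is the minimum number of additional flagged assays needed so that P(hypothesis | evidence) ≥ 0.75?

Prior odds = 0.00125/0.99875 = 1/799.
Combined Bayes factor of the evidence already in hand = 0.125 × 4 = 0.5.
Odds after that evidence = (1/799) × 0.5 = 1/1598.
Target odds = 0.75/0.25 = 3.
Need 2.4ⁿ ≥ 3 ÷ (1/1598) = 4794.
2.4⁹ ≈2641.81 falls short of 4794 but 2.4¹⁰ ≈6340.34 reaches it, so n = 10.

10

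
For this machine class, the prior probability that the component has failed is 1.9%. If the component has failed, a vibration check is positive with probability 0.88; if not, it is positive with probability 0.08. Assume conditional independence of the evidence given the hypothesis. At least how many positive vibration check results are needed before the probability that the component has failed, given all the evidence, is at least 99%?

Prior odds = 0.019/0.981 = 19/981.
Likelihood ratio of a positive = 0.88/0.08 = 11.
Target odds: 0.99 ÷ 0.01 = 99.
Need (19/981) × 11ⁿ ≥ 99, i.e. 11ⁿ ≥ 97119/19.
11³ = 1331 falls short of 97119/19 but 11⁴ = 14641 reaches it, so n = 4.

4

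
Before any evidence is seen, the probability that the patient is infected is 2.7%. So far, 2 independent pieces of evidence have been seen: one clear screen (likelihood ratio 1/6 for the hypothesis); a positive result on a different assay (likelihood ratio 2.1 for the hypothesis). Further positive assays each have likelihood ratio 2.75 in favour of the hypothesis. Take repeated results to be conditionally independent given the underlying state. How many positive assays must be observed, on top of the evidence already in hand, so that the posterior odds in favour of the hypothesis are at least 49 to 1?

9

Prior odds = 0.027/0.973 = 27/973.
Combined Bayes factor of the evidence already in hand = (1/6) × 2.1 = 0.35.
Odds after that evidence = (27/973) × 0.35 = 27/2780.
Target odds = 49.
Need 2.75ⁿ ≥ 49 ÷ (27/2780) = 136220/27.
2.75⁸ = 214358881/65536 falls short of 136220/27 but 2.75⁹ ≈8994.86 reaches it, so n = 9.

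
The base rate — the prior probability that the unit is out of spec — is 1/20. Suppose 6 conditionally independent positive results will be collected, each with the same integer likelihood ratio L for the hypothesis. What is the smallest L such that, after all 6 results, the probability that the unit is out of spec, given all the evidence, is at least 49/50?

4

Prior odds = 0.05/0.95 = 1/19.
Target odds = 0.98/0.02 = 49.
Need L⁶ ≥ 49 ÷ (1/19) = 931.
3⁶ = 729 < 931 ≤ 4096 = 4⁶, so L = 4.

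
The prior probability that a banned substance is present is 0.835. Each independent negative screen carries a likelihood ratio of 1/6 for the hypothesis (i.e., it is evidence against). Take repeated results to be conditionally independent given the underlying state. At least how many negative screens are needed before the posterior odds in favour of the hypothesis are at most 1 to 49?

4

Prior odds = 0.835/0.165 = 167/33.
Likelihood ratio per negative screen = 1/6.
Target odds = 1/49.
Need (167/33) × (1/6)ⁿ ≤ 1/49, i.e. (1/6)ⁿ ≤ 33/8183.
(1/6)³ = 1/216 is still above 33/8183 but (1/6)⁴ = 1/1296 is at or below it, so n = 4.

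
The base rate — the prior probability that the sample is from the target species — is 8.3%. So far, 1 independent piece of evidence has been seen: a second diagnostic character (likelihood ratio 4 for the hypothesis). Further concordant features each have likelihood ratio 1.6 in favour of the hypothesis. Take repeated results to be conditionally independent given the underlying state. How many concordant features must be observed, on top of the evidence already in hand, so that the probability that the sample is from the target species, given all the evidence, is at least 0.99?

12

Prior odds = 0.083/0.917 = 83/917.
Bayes factor of the evidence already in hand = 4.
Odds after that evidence = (83/917) × 4 = 332/917.
Target odds = 0.99/0.01 = 99.
Need 1.6ⁿ ≥ 99 ÷ (332/917) = 90783/332.
1.6¹¹ ≈175.922 falls short of 90783/332 but 1.6¹² ≈281.475 reaches it, so n = 12.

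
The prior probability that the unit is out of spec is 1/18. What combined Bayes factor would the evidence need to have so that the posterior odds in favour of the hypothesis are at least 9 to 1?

153

Prior odds = (1/18)/(17/18) = 1/17.
Target odds = 9.
Required Bayes factor = 9 ÷ (1/17) = 153.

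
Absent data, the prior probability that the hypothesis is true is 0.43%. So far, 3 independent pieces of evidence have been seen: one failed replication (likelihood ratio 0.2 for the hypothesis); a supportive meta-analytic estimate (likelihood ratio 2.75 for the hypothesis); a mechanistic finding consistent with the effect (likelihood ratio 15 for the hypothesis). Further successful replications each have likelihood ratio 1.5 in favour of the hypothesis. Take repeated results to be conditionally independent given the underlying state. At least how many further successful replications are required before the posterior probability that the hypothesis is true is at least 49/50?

18

Prior odds = 0.0043/0.9957 = 43/9957.
Combined Bayes factor of the evidence already in hand = 0.2 × 2.75 × 15 = 8.25.
Odds after that evidence = (43/9957) × 8.25 = 473/13276.
Target odds = 0.98/0.02 = 49.
Need 1.5ⁿ ≥ 49 ÷ (473/13276) = 650524/473.
1.5¹⁷ = 129140163/131072 falls short of 650524/473 but 1.5¹⁸ = 387420489/262144 reaches it, so n = 18.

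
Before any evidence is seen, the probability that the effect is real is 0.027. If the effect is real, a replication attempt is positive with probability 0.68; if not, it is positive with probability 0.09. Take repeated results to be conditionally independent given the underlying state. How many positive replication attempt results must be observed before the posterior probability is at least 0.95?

Prior odds = 0.027/0.973 = 27/973.
Likelihood ratio of a positive = 0.68/0.09 = 68/9.
Target posterior odds = 0.95/0.05 = 19.
Need (27/973) × (68/9)ⁿ ≥ 19, i.e. (68/9)ⁿ ≥ 18487/27.
(68/9)³ = 314432/729 falls short of 18487/27 but (68/9)⁴ = 21381376/6561 reaches it, so n = 4.

4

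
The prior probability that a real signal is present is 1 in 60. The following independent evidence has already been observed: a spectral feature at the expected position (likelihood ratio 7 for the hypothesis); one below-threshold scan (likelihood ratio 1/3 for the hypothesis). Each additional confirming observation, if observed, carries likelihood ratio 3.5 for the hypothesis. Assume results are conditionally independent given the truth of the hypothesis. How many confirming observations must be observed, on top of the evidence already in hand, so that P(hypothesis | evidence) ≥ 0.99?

Prior odds = (1/60)/(59/60) = 1/59.
Combined Bayes factor of the evidence already in hand = 7 × (1/3) = 7/3.
Odds after that evidence = (1/59) × 7/3 = 7/177.
Target odds = 0.99/0.01 = 99.
Need 3.5ⁿ ≥ 99 ÷ (7/177) = 17523/7.
3.5⁶ = 1838.265625 falls short of 17523/7 but 3.5⁷ = 823543/128 reaches it, so n = 7.

7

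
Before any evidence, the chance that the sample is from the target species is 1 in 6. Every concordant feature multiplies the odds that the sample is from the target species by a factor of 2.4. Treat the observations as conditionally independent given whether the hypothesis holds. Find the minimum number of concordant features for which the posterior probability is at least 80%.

Prior odds = (1/6)/(5/6) = 0.2.
Likelihood ratio per concordant feature = 2.4.
Target posterior odds = 0.8/0.2 = 4.
Need 0.2 × 2.4ⁿ ≥ 4, i.e. 2.4ⁿ ≥ 20.
2.4³ = 13.824 falls short of 20 but 2.4⁴ = 33.1776 reaches it, so n = 4.

4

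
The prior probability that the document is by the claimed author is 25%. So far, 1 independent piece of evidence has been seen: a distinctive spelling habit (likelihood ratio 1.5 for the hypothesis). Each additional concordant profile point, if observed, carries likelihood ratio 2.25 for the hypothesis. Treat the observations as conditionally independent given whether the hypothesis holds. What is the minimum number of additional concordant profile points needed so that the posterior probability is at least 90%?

4

Prior odds = 0.25/0.75 = 1/3.
Bayes factor of the evidence already in hand = 1.5.
Odds after that evidence = (1/3) × 1.5 = 0.5.
Target odds = 0.9/0.1 = 9.
Need 2.25ⁿ ≥ 9 ÷ 0.5 = 18.
2.25³ = 11.390625 falls short of 18 but 2.25⁴ = 25.62890625 reaches it, so n = 4.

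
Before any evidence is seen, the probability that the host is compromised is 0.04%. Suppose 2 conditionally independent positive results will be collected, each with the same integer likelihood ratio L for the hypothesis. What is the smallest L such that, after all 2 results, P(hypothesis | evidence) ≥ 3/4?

87

Prior odds = 0.0004/0.9996 = 1/2499.
Target odds = 0.75/0.25 = 3.
Need L² ≥ 3 ÷ (1/2499) = 7497.
86² = 7396 < 7497 ≤ 7569 = 87², so L = 87.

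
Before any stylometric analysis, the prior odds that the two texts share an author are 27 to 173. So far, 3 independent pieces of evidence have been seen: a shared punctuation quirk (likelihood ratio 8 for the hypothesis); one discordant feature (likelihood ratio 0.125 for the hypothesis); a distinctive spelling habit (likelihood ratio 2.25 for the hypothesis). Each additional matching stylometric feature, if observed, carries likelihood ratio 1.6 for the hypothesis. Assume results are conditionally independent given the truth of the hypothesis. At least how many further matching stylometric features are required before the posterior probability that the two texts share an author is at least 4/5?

6

Prior odds = 27/173.
Combined Bayes factor of the evidence already in hand = 8 × 0.125 × 2.25 = 2.25.
Odds after that evidence = (27/173) × 2.25 = 243/692.
Target odds = 0.8/0.2 = 4.
Need 1.6ⁿ ≥ 4 ÷ (243/692) = 2768/243.
1.6⁵ = 10.48576 falls short of 2768/243 but 1.6⁶ = 262144/15625 reaches it, so n = 6.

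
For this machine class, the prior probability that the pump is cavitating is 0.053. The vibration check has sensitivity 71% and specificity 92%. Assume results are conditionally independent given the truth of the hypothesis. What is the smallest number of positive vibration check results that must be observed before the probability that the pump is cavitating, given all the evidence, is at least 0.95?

Prior odds = 0.053/0.947 = 53/947.
False-positive rate = 1 − 0.92 = 0.08; likelihood ratio of a positive = 0.71/0.08 = 8.875.
Target odds: 0.95 ÷ 0.05 = 19.
Require 8.875ⁿ ≥ 19 ÷ (53/947) = 17993/53.
8.875² = 78.765625 falls short of 17993/53 but 8.875³ = 357911/512 reaches it, so n = 3.

3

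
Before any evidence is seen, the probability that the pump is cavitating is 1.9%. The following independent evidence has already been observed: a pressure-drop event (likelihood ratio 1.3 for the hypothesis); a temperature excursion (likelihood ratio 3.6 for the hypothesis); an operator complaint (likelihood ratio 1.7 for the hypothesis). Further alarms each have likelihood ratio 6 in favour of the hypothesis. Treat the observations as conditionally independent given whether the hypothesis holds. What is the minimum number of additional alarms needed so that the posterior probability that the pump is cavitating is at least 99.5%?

4

Prior odds = 0.019/0.981 = 19/981.
Combined Bayes factor of the evidence already in hand = 1.3 × 3.6 × 1.7 = 7.956.
Odds after that evidence = (19/981) × 7.956 = 4199/27250.
Target odds = 0.995/0.005 = 199.
Need 6ⁿ ≥ 199 ÷ (4199/27250) = 5422750/4199.
6³ = 216 falls short of 5422750/4199 but 6⁴ = 1296 reaches it, so n = 4.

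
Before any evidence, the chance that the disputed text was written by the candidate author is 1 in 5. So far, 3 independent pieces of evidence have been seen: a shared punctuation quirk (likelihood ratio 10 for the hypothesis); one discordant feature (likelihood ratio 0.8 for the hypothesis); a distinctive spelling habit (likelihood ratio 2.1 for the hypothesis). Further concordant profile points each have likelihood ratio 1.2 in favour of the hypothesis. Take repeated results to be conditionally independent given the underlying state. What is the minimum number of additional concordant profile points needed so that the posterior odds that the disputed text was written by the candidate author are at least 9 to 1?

5

Prior odds = 0.2/0.8 = 0.25.
Combined Bayes factor of the evidence already in hand = 10 × 0.8 × 2.1 = 16.8.
Odds after that evidence = 0.25 × 16.8 = 4.2.
Target odds = 9.
Need 1.2ⁿ ≥ 9 ÷ 4.2 = 15/7.
1.2⁴ = 2.0736 falls short of 15/7 but 1.2⁵ = 2.48832 reaches it, so n = 5.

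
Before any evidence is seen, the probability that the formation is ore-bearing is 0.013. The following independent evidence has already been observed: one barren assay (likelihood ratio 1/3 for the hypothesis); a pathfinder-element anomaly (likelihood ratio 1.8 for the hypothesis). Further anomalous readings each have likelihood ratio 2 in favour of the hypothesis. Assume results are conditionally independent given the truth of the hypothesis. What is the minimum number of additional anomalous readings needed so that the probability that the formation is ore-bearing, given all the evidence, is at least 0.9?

Prior odds = 0.013/0.987 = 13/987.
Combined Bayes factor of the evidence already in hand = (1/3) × 1.8 = 0.6.
Odds after that evidence = (13/987) × 0.6 = 13/1645.
Target odds = 0.9/0.1 = 9.
Need 2ⁿ ≥ 9 ÷ (13/1645) = 14805/13.
2¹⁰ = 1024 falls short of 14805/13 but 2¹¹ = 2048 reaches it, so n = 11.

11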